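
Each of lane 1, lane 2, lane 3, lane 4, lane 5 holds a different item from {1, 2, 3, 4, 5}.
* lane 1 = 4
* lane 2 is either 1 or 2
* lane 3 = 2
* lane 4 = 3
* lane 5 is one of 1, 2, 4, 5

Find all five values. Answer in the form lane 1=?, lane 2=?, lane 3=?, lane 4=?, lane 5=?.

lane 1=4, lane 2=1, lane 3=2, lane 4=3, lane 5=5

lane 1 must be 4 (only option left). So lane 5 can't be 4.
That leaves lane 3 = 2. Eliminate 2 elsewhere: lane 2, lane 5.
That leaves lane 4 = 3.
lane 2's domain is down to {1}, so lane 2 = 1. Remove 1 from lane 5.
lane 5 has just one choice, so lane 5 = 5.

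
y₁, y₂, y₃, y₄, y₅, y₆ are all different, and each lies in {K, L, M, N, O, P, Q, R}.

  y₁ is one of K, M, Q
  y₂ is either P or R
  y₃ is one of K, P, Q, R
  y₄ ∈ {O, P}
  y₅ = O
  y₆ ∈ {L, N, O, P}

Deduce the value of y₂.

y₅ has just one choice, so y₅ = O. Strike O from y₄, y₆.
That leaves y₄ = P. Remove P from y₂, y₃, y₆.
So y₂ = R.

R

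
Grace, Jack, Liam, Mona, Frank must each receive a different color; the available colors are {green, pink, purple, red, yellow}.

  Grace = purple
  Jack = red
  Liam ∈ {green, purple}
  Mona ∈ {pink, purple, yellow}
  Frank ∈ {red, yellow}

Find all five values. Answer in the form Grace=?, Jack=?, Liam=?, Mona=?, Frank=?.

Grace=purple, Jack=red, Liam=green, Mona=pink, Frank=yellow

Grace must be purple (only option left). Eliminate purple elsewhere: Liam, Mona.
Jack's domain is down to {red}, so Jack = red. Eliminate red elsewhere: Frank.
Liam's domain is down to {green}, so Liam = green.
Frank has just one choice, so Frank = yellow. Remove yellow from Mona.
That leaves Mona = pink.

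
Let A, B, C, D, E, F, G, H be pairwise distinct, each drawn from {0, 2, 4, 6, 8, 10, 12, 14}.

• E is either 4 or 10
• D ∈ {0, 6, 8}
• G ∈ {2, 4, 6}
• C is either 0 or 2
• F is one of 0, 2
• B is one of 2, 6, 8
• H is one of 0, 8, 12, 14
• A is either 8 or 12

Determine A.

The 8 variables draw from only 8 values {0, 2, 4, 6, 8, 10, 12, 14}, so each is used; only E can be 10, hence E = 10.
The 7 still-open variables draw from only 7 values {0, 2, 4, 6, 8, 12, 14}, so each is used; only G can be 4, hence G = 4.
Among the 6 still-open variables, 14 fits only H (and all 6 values in {0, 2, 6, 8, 12, 14} must be used), so H = 14.
The 5 still-open variables draw from only 5 values {0, 2, 6, 8, 12}, so each is used; only A can be 12, hence A = 12.

12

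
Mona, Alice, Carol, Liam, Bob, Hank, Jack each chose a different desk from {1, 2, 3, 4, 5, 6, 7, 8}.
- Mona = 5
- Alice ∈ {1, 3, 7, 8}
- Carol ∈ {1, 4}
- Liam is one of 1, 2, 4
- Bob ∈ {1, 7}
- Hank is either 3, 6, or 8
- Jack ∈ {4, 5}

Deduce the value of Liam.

2

Mona must be 5 (only option left). Eliminate 5 elsewhere: Jack.
Jack's domain is down to {4}, so Jack = 4. Eliminate 4 elsewhere: Carol, Liam.
That leaves Carol = 1. So Alice, Liam, Bob can't be 1.
So Liam = 2.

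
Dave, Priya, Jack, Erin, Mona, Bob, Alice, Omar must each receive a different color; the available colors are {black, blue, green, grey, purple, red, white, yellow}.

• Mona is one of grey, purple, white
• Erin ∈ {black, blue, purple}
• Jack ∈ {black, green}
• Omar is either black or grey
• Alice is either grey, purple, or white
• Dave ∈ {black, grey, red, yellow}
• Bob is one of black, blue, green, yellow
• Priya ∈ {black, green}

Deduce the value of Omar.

grey

The 8 variables together cover exactly {black, blue, green, grey, purple, red, white, yellow} — 8 values for 8 variables — and red appears only in Dave's list, so Dave = red.
Among the 7 still-open variables, yellow fits only Bob (and all 7 values in {black, blue, green, grey, purple, white, yellow} must be used), so Bob = yellow.
The 6 still-open variables draw from only 6 values {black, blue, green, grey, purple, white}, so each is used; only Erin can be blue, hence Erin = blue.
Priya and Jack between them cover only {black, green} — a naked pair. Remove those values from Omar.
So Omar = grey.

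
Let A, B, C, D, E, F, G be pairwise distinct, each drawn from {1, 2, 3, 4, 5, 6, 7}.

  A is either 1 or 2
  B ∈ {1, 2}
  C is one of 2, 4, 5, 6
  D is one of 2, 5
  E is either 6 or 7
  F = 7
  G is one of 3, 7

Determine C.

F must be 7 (only option left). So E, G can't be 7.
G's domain is down to {3}, so G = 3.
E's domain is down to {6}, so E = 6. So C can't be 6.
Among the 4 still-open variables, 4 fits only C (and all 4 values in {1, 2, 4, 5} must be used), so C = 4.

4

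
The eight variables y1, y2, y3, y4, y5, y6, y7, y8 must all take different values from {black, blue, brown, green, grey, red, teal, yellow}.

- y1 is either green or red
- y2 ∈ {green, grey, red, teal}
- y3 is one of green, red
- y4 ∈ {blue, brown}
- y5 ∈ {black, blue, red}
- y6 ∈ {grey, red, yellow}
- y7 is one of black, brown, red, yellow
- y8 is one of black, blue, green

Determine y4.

The 8 variables together cover exactly {black, blue, brown, green, grey, red, teal, yellow} — 8 values for 8 variables — and teal appears only in y2's list, so y2 = teal.
Among the 7 still-open variables, grey fits only y6 (and all 7 values in {black, blue, brown, green, grey, red, yellow} must be used), so y6 = grey.
The 6 still-open variables together cover exactly {black, blue, brown, green, red, yellow} — 6 values for 6 variables — and yellow appears only in y7's list, so y7 = yellow.
The 5 still-open variables draw from only 5 values {black, blue, brown, green, red}, so each is used; only y4 can be brown, hence y4 = brown.

brown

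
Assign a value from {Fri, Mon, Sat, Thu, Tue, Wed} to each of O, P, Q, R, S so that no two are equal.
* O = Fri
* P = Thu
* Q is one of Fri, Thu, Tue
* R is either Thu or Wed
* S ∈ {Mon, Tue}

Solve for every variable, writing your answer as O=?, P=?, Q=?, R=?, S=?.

O must be Fri (only option left). So Q can't be Fri.
P has just one choice, so P = Thu. Eliminate Thu elsewhere: Q, R.
That leaves Q = Tue. Strike Tue from S.
R's domain is down to {Wed}, so R = Wed.
That leaves S = Mon.

O=Fri, P=Thu, Q=Tue, R=Wed, S=Mon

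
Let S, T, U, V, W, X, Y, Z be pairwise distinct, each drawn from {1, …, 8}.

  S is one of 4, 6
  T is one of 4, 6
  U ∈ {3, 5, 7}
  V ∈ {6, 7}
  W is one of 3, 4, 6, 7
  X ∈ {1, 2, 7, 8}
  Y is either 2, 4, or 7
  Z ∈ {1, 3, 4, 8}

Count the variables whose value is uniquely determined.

The 8 variables draw from only 8 values {1, 2, 3, 4, 5, 6, 7, 8}, so each is used; only U can be 5, hence U = 5.
S and T between them cover only {4, 6} — a naked pair. Remove those values from V, W, Y, Z.
That leaves V = 7. Strike 7 from W, X, Y.
That leaves W = 3. Remove 3 from Z.
That leaves Y = 2. Eliminate 2 elsewhere: X.
Determined: U=5, V=7, W=3, Y=2. The other variables each still have more than one consistent value. That makes 4.

4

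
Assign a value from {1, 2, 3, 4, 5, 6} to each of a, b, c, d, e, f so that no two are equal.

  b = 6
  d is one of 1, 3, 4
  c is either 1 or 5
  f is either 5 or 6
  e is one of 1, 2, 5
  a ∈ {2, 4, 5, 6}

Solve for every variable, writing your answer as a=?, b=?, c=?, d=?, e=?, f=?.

b's domain is down to {6}, so b = 6. Eliminate 6 elsewhere: a, f.
f's domain is down to {5}, so f = 5. Remove 5 from a, c, e.
That leaves c = 1. Remove 1 from d, e.
e must be 2 (only option left). Strike 2 from a.
That leaves a = 4. Strike 4 from d.
d must be 3 (only option left).

a=4, b=6, c=1, d=3, e=2, f=5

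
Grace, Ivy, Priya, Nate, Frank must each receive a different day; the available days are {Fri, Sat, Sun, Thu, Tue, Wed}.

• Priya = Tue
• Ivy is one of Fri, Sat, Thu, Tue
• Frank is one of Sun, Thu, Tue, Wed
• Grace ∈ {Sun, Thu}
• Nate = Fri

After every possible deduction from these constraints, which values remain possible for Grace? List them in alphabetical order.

Sun, Thu

Priya has just one choice, so Priya = Tue. Strike Tue from Ivy, Frank.
Nate must be Fri (only option left). So Ivy can't be Fri.
No further eliminations apply; Grace can still be any of Sun, Thu.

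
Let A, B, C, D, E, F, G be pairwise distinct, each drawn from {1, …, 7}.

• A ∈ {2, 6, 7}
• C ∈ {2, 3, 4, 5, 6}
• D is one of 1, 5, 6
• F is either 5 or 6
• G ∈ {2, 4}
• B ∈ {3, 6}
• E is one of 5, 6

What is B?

3

The 7 variables draw from only 7 values {1, 2, 3, 4, 5, 6, 7}, so each is used; only D can be 1, hence D = 1.
Among the 6 still-open variables, 7 fits only A (and all 6 values in {2, 3, 4, 5, 6, 7} must be used), so A = 7.
E and F between them cover only {5, 6} — a naked pair. Remove those values from B, C.
So B = 3.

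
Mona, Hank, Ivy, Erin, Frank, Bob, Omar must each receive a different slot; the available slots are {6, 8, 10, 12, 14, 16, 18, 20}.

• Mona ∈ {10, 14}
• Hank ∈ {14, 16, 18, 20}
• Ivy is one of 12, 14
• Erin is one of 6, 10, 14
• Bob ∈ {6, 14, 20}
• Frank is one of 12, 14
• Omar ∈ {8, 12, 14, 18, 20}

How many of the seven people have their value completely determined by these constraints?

The 2 variables Ivy and Frank are confined to {12, 14}, which locks those values in; drop them from Mona, Hank, Erin, Bob, Omar.
Mona has just one choice, so Mona = 10. Strike 10 from Erin.
Erin must be 6 (only option left). Eliminate 6 elsewhere: Bob.
Bob must be 20 (only option left). Eliminate 20 elsewhere: Hank, Omar.
Determined: Mona=10, Erin=6, Bob=20. The other people each still have more than one consistent value. That makes 3.

3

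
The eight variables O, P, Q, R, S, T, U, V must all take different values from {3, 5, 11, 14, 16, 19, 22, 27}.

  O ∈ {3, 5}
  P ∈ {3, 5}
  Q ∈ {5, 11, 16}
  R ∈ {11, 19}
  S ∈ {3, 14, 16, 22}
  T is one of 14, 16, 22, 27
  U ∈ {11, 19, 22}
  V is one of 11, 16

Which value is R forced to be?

19

Among the 8 variables, 27 fits only T (and all 8 values in {3, 5, 11, 14, 16, 19, 22, 27} must be used), so T = 27.
The 7 still-open variables together cover exactly {3, 5, 11, 14, 16, 19, 22} — 7 values for 7 variables — and 14 appears only in S's list, so S = 14.
Among the 6 still-open variables, 22 fits only U (and all 6 values in {3, 5, 11, 16, 19, 22} must be used), so U = 22.
The 5 still-open variables together cover exactly {3, 5, 11, 16, 19} — 5 values for 5 variables — and 19 appears only in R's list, so R = 19.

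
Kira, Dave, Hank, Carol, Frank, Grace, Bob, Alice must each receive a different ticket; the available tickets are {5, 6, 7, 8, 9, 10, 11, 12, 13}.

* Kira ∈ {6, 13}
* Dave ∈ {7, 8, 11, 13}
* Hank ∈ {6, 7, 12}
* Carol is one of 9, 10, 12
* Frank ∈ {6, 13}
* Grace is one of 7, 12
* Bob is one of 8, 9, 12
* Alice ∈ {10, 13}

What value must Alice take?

Among the 8 variables, 11 fits only Dave (and all 8 values in {6, 7, 8, 9, 10, 11, 12, 13} must be used), so Dave = 11.
Among the 7 still-open variables, 8 fits only Bob (and all 7 values in {6, 7, 8, 9, 10, 12, 13} must be used), so Bob = 8.
The 6 still-open variables together cover exactly {6, 7, 9, 10, 12, 13} — 6 values for 6 variables — and 9 appears only in Carol's list, so Carol = 9.
The 5 still-open variables together cover exactly {6, 7, 10, 12, 13} — 5 values for 5 variables — and 10 appears only in Alice's list, so Alice = 10.

10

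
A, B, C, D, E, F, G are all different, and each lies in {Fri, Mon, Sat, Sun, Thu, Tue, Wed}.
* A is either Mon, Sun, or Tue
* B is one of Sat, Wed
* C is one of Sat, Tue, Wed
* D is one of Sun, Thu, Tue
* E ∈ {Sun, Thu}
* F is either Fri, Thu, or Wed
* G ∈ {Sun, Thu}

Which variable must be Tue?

D

The 7 variables together cover exactly {Fri, Mon, Sat, Sun, Thu, Tue, Wed} — 7 values for 7 variables — and Fri appears only in F's list, so F = Fri.
Among the 6 still-open variables, Mon fits only A (and all 6 values in {Mon, Sat, Sun, Thu, Tue, Wed} must be used), so A = Mon.
E and G share exactly the 2 values {Sun, Thu}; by pigeonhole those values go to them, so strike Sun, Thu from D.
So Tue goes to D.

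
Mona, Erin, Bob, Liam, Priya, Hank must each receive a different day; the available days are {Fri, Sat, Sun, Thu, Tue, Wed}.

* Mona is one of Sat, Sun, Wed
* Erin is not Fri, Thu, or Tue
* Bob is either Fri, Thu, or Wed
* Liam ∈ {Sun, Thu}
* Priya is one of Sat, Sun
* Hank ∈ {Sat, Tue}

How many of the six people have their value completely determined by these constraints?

The 6 variables draw from only 6 values {Fri, Sat, Sun, Thu, Tue, Wed}, so each is used; only Bob can be Fri, hence Bob = Fri.
The 5 still-open variables draw from only 5 values {Sat, Sun, Thu, Tue, Wed}, so each is used; only Liam can be Thu, hence Liam = Thu.
The 4 still-open variables together cover exactly {Sat, Sun, Tue, Wed} — 4 values for 4 variables — and Tue appears only in Hank's list, so Hank = Tue.
Determined: Bob=Fri, Liam=Thu, Hank=Tue. The other people each still have more than one consistent value. That makes 3.

3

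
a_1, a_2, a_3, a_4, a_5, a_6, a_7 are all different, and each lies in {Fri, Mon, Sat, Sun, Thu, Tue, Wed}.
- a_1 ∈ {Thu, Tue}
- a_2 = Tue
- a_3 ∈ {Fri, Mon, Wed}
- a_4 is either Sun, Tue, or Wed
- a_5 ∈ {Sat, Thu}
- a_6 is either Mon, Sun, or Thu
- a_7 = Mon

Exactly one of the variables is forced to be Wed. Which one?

a_4

a_2 has just one choice, so a_2 = Tue. Strike Tue from a_1, a_4.
That leaves a_7 = Mon. Eliminate Mon elsewhere: a_3, a_6.
a_1 has just one choice, so a_1 = Thu. Eliminate Thu elsewhere: a_5, a_6.
That leaves a_5 = Sat.
a_6 has just one choice, so a_6 = Sun. Eliminate Sun elsewhere: a_4.
So Wed goes to a_4.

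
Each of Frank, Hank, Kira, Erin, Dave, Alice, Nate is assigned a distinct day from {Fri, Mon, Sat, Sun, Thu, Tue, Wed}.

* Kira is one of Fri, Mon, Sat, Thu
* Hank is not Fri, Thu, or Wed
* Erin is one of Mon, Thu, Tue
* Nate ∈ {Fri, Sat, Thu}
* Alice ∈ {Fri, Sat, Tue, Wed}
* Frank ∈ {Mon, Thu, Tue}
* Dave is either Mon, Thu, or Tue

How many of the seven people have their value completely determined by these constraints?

2

The 7 variables draw from only 7 values {Fri, Mon, Sat, Sun, Thu, Tue, Wed}, so each is used; only Hank can be Sun, hence Hank = Sun.
Among the 6 still-open variables, Wed fits only Alice (and all 6 values in {Fri, Mon, Sat, Thu, Tue, Wed} must be used), so Alice = Wed.
The 3 variables Frank, Erin, Dave are confined to {Mon, Thu, Tue}, which locks those values in; drop them from Kira, Nate.
Determined: Hank=Sun, Alice=Wed. The other people each still have more than one consistent value. That makes 2.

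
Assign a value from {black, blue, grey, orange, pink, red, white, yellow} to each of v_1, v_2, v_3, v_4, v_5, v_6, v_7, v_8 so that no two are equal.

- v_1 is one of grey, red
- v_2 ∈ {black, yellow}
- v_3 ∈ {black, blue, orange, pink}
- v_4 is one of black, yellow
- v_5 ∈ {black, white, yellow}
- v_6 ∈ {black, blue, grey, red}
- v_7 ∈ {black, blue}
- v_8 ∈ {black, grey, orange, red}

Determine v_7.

The 8 variables together cover exactly {black, blue, grey, orange, pink, red, white, yellow} — 8 values for 8 variables — and pink appears only in v_3's list, so v_3 = pink.
The 7 still-open variables draw from only 7 values {black, blue, grey, orange, red, white, yellow}, so each is used; only v_8 can be orange, hence v_8 = orange.
The 6 still-open variables together cover exactly {black, blue, grey, red, white, yellow} — 6 values for 6 variables — and white appears only in v_5's list, so v_5 = white.
The 2 variables v_2 and v_4 are confined to {black, yellow}, which locks those values in; drop them from v_6, v_7.
So v_7 = blue.

blue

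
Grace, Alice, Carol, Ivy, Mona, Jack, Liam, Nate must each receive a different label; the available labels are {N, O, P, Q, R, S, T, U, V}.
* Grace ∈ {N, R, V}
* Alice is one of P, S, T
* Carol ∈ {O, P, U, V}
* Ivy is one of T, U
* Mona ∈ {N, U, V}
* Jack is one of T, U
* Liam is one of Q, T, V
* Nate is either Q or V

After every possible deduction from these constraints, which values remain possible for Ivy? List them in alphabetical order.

T, U

Ivy and Jack between them cover only {T, U} — a naked pair. Remove those values from Alice, Carol, Mona, Liam.
Liam and Nate share exactly the 2 values {Q, V}; by pigeonhole those values go to them, so strike Q, V from Grace, Carol, Mona.
Mona's domain is down to {N}, so Mona = N. So Grace can't be N.
Grace must be R (only option left).
No further eliminations apply; Ivy can still be any of T, U.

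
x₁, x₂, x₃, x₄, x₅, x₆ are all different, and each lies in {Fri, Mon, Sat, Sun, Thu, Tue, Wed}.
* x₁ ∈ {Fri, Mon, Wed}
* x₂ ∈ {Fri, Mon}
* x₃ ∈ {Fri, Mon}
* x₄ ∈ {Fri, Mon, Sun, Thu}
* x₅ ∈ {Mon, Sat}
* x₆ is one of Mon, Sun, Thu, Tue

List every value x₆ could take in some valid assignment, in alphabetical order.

Sun, Thu, Tue

x₂ and x₃ share exactly the 2 values {Fri, Mon}; by pigeonhole those values go to them, so strike Fri, Mon from x₁, x₄, x₅, x₆.
x₁'s domain is down to {Wed}, so x₁ = Wed.
x₅ has just one choice, so x₅ = Sat.
No further eliminations apply; x₆ can still be any of Sun, Thu, Tue.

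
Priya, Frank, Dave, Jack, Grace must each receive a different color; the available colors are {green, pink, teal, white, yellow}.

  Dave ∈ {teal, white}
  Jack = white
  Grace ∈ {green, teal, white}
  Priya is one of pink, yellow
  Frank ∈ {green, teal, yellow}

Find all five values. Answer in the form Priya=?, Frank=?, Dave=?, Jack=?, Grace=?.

Priya=pink, Frank=yellow, Dave=teal, Jack=white, Grace=green

Jack's domain is down to {white}, so Jack = white. Strike white from Dave, Grace.
That leaves Dave = teal. Eliminate teal elsewhere: Frank, Grace.
Grace's domain is down to {green}, so Grace = green. Strike green from Frank.
Frank has just one choice, so Frank = yellow. So Priya can't be yellow.
Priya's domain is down to {pink}, so Priya = pink.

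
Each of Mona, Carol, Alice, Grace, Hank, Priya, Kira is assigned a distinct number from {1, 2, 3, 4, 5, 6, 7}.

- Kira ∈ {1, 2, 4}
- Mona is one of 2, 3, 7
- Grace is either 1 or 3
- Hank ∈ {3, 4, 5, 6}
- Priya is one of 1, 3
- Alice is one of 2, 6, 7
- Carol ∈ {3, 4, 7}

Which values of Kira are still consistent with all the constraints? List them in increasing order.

2, 4

The 7 variables together cover exactly {1, 2, 3, 4, 5, 6, 7} — 7 values for 7 variables — and 5 appears only in Hank's list, so Hank = 5.
The 6 still-open variables draw from only 6 values {1, 2, 3, 4, 6, 7}, so each is used; only Alice can be 6, hence Alice = 6.
The 2 variables Grace and Priya are confined to {1, 3}, which locks those values in; drop them from Mona, Carol, Kira.
No further eliminations apply; Kira can still be any of 2, 4.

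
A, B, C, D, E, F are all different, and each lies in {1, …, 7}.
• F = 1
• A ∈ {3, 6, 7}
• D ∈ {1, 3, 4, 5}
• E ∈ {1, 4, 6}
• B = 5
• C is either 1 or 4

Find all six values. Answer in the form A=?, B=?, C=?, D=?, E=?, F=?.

B must be 5 (only option left). So D can't be 5.
That leaves F = 1. So C, D, E can't be 1.
C's domain is down to {4}, so C = 4. So D, E can't be 4.
D must be 3 (only option left). So A can't be 3.
That leaves E = 6. Strike 6 from A.
A has just one choice, so A = 7.

A=7, B=5, C=4, D=3, E=6, F=1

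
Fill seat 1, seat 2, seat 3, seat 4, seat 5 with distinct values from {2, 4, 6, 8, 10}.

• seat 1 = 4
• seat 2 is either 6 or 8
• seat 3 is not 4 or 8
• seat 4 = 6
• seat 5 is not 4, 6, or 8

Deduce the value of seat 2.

seat 1's domain is down to {4}, so seat 1 = 4.
seat 4 must be 6 (only option left). Remove 6 from seat 2, seat 3.
So seat 2 = 8.

8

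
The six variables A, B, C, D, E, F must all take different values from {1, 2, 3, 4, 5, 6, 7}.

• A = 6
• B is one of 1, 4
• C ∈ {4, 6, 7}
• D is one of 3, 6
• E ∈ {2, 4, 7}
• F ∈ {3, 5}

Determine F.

5

A's domain is down to {6}, so A = 6. Remove 6 from C, D.
D must be 3 (only option left). Remove 3 from F.
So F = 5.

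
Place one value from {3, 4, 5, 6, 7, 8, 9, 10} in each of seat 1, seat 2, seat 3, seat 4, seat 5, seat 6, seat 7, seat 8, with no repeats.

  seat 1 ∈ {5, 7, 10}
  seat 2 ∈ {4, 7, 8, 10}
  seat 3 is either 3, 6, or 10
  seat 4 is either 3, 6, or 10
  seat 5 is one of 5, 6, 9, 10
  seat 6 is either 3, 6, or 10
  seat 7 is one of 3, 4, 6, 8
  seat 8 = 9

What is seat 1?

7

seat 8's domain is down to {9}, so seat 8 = 9. So seat 5 can't be 9.
seat 3, seat 4, seat 6 share exactly the 3 values {3, 6, 10}; by pigeonhole those values go to them, so strike 3, 6, 10 from seat 1, seat 2, seat 5, seat 7.
seat 5 has just one choice, so seat 5 = 5. Eliminate 5 elsewhere: seat 1.
So seat 1 = 7.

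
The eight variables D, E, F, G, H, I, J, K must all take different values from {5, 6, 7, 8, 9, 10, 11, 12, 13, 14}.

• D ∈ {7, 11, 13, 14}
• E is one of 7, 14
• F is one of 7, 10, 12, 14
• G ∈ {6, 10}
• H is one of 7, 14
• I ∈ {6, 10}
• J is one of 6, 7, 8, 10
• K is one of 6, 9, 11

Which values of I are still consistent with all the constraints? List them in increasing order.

6, 10

E and H between them cover only {7, 14} — a naked pair. Remove those values from D, F, J.
G and I between them cover only {6, 10} — a naked pair. Remove those values from F, J, K.
F has just one choice, so F = 12.
J has just one choice, so J = 8.
No further eliminations apply; I can still be any of 6, 10.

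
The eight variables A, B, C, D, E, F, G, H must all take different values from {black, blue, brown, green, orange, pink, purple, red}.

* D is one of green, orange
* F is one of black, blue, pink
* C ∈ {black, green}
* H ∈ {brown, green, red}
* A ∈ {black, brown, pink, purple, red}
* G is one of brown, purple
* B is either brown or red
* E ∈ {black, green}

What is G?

purple

The 8 variables draw from only 8 values {black, blue, brown, green, orange, pink, purple, red}, so each is used; only F can be blue, hence F = blue.
The 7 still-open variables draw from only 7 values {black, brown, green, orange, pink, purple, red}, so each is used; only D can be orange, hence D = orange.
The 6 still-open variables together cover exactly {black, brown, green, pink, purple, red} — 6 values for 6 variables — and pink appears only in A's list, so A = pink.
The 5 still-open variables together cover exactly {black, brown, green, purple, red} — 5 values for 5 variables — and purple appears only in G's list, so G = purple.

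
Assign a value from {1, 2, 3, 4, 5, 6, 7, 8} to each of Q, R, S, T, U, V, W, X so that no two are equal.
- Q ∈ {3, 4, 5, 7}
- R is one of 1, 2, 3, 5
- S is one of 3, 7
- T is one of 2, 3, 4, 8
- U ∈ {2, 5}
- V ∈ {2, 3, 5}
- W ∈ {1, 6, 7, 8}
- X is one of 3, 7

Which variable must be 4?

The 8 variables together cover exactly {1, 2, 3, 4, 5, 6, 7, 8} — 8 values for 8 variables — and 6 appears only in W's list, so W = 6.
The 7 still-open variables together cover exactly {1, 2, 3, 4, 5, 7, 8} — 7 values for 7 variables — and 1 appears only in R's list, so R = 1.
The 6 still-open variables together cover exactly {2, 3, 4, 5, 7, 8} — 6 values for 6 variables — and 8 appears only in T's list, so T = 8.
The 5 still-open variables draw from only 5 values {2, 3, 4, 5, 7}, so each is used; only Q can be 4, hence Q = 4.

Q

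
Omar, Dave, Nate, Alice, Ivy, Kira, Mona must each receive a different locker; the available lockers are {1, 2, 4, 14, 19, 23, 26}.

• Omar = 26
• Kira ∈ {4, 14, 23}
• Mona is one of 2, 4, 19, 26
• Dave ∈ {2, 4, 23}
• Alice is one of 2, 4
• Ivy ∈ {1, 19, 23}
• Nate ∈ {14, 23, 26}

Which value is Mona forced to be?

Omar's domain is down to {26}, so Omar = 26. Strike 26 from Nate, Mona.
The 6 still-open variables draw from only 6 values {1, 2, 4, 14, 19, 23}, so each is used; only Ivy can be 1, hence Ivy = 1.
The 5 still-open variables draw from only 5 values {2, 4, 14, 19, 23}, so each is used; only Mona can be 19, hence Mona = 19.

19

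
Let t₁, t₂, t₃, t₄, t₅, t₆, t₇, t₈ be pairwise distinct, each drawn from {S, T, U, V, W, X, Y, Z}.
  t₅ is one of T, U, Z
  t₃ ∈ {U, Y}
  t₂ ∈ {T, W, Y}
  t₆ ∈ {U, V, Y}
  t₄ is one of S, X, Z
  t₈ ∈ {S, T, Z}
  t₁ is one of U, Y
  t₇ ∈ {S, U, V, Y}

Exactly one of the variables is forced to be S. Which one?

Among the 8 variables, W fits only t₂ (and all 8 values in {S, T, U, V, W, X, Y, Z} must be used), so t₂ = W.
The 7 still-open variables together cover exactly {S, T, U, V, X, Y, Z} — 7 values for 7 variables — and X appears only in t₄'s list, so t₄ = X.
t₁ and t₃ share exactly the 2 values {U, Y}; by pigeonhole those values go to them, so strike U, Y from t₅, t₆, t₇.
t₆ has just one choice, so t₆ = V. Eliminate V elsewhere: t₇.
So S goes to t₇.

t₇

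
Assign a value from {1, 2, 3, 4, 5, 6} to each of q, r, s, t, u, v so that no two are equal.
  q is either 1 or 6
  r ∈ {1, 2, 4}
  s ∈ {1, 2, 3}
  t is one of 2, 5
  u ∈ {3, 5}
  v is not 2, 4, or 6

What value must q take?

The 6 variables together cover exactly {1, 2, 3, 4, 5, 6} — 6 values for 6 variables — and 4 appears only in r's list, so r = 4.
The 5 still-open variables together cover exactly {1, 2, 3, 5, 6} — 5 values for 5 variables — and 6 appears only in q's list, so q = 6.

6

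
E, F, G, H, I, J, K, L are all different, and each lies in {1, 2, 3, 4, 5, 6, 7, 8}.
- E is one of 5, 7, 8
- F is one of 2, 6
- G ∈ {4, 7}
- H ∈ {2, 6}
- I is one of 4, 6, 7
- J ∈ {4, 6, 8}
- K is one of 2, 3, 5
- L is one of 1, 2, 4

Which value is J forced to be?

Among the 8 variables, 1 fits only L (and all 8 values in {1, 2, 3, 4, 5, 6, 7, 8} must be used), so L = 1.
The 7 still-open variables together cover exactly {2, 3, 4, 5, 6, 7, 8} — 7 values for 7 variables — and 3 appears only in K's list, so K = 3.
Among the 6 still-open variables, 5 fits only E (and all 6 values in {2, 4, 5, 6, 7, 8} must be used), so E = 5.
The 5 still-open variables draw from only 5 values {2, 4, 6, 7, 8}, so each is used; only J can be 8, hence J = 8.

8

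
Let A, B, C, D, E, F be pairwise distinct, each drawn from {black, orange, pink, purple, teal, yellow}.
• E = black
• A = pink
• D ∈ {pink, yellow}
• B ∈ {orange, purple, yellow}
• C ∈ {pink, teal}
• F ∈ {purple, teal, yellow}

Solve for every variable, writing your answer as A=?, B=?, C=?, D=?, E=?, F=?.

A has just one choice, so A = pink. Eliminate pink elsewhere: C, D.
C must be teal (only option left). So F can't be teal.
D must be yellow (only option left). Strike yellow from B, F.
E has just one choice, so E = black.
F's domain is down to {purple}, so F = purple. Strike purple from B.
That leaves B = orange.

A=pink, B=orange, C=teal, D=yellow, E=black, F=purple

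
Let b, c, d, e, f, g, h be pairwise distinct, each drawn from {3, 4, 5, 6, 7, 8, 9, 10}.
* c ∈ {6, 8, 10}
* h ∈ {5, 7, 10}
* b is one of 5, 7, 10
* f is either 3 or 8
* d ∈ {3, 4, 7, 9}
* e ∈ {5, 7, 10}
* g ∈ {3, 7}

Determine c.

b, e, h share exactly the 3 values {5, 7, 10}; by pigeonhole those values go to them, so strike 5, 7, 10 from c, d, g.
g must be 3 (only option left). So d, f can't be 3.
f must be 8 (only option left). Remove 8 from c.
So c = 6.

6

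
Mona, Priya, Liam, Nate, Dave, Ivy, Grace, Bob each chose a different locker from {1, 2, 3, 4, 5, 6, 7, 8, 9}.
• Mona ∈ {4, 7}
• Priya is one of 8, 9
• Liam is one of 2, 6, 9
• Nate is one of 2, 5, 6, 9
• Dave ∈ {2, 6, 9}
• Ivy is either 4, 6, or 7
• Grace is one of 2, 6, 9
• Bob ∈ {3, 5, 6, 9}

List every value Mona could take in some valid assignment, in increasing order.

4, 7

Among the 8 variables, 3 fits only Bob (and all 8 values in {2, 3, 4, 5, 6, 7, 8, 9} must be used), so Bob = 3.
The 7 still-open variables draw from only 7 values {2, 4, 5, 6, 7, 8, 9}, so each is used; only Nate can be 5, hence Nate = 5.
The 6 still-open variables draw from only 6 values {2, 4, 6, 7, 8, 9}, so each is used; only Priya can be 8, hence Priya = 8.
The 3 variables Liam, Dave, Grace are confined to {2, 6, 9}, which locks those values in; drop them from Ivy.
No further eliminations apply; Mona can still be any of 4, 7.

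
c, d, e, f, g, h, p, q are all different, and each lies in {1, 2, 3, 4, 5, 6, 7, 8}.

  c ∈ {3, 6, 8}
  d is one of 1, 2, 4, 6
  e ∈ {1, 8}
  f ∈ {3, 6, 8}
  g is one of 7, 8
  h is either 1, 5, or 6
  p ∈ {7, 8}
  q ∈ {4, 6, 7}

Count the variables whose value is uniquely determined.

The 8 variables together cover exactly {1, 2, 3, 4, 5, 6, 7, 8} — 8 values for 8 variables — and 2 appears only in d's list, so d = 2.
Among the 7 still-open variables, 4 fits only q (and all 7 values in {1, 3, 4, 5, 6, 7, 8} must be used), so q = 4.
The 6 still-open variables draw from only 6 values {1, 3, 5, 6, 7, 8}, so each is used; only h can be 5, hence h = 5.
The 5 still-open variables together cover exactly {1, 3, 6, 7, 8} — 5 values for 5 variables — and 1 appears only in e's list, so e = 1.
g and p between them cover only {7, 8} — a naked pair. Remove those values from c, f.
Determined: d=2, e=1, h=5, q=4. The other variables each still have more than one consistent value. That makes 4.

4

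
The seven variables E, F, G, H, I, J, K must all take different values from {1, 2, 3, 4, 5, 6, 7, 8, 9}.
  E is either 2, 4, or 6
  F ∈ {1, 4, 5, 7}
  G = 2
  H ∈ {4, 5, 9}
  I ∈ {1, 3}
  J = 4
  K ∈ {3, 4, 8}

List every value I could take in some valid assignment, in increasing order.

G must be 2 (only option left). Eliminate 2 elsewhere: E.
That leaves J = 4. Strike 4 from E, F, H, K.
E has just one choice, so E = 6.
No further eliminations apply; I can still be any of 1, 3.

1, 3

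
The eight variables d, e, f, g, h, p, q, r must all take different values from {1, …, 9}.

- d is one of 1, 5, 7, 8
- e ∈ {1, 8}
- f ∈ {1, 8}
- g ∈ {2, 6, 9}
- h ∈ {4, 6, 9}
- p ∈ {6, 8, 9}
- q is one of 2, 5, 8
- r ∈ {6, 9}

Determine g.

The 8 variables together cover exactly {1, 2, 4, 5, 6, 7, 8, 9} — 8 values for 8 variables — and 4 appears only in h's list, so h = 4.
The 7 still-open variables together cover exactly {1, 2, 5, 6, 7, 8, 9} — 7 values for 7 variables — and 7 appears only in d's list, so d = 7.
Among the 6 still-open variables, 5 fits only q (and all 6 values in {1, 2, 5, 6, 8, 9} must be used), so q = 5.
The 5 still-open variables together cover exactly {1, 2, 6, 8, 9} — 5 values for 5 variables — and 2 appears only in g's list, so g = 2.

2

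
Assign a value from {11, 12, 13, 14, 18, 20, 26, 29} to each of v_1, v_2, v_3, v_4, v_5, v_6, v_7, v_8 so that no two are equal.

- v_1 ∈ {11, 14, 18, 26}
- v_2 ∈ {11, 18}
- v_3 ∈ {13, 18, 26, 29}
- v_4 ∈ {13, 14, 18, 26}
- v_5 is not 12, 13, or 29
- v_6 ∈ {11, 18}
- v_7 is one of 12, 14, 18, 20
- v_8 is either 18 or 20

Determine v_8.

20

The 8 variables draw from only 8 values {11, 12, 13, 14, 18, 20, 26, 29}, so each is used; only v_7 can be 12, hence v_7 = 12.
The 7 still-open variables together cover exactly {11, 13, 14, 18, 20, 26, 29} — 7 values for 7 variables — and 29 appears only in v_3's list, so v_3 = 29.
The 6 still-open variables together cover exactly {11, 13, 14, 18, 20, 26} — 6 values for 6 variables — and 13 appears only in v_4's list, so v_4 = 13.
v_2 and v_6 between them cover only {11, 18} — a naked pair. Remove those values from v_1, v_5, v_8.
So v_8 = 20.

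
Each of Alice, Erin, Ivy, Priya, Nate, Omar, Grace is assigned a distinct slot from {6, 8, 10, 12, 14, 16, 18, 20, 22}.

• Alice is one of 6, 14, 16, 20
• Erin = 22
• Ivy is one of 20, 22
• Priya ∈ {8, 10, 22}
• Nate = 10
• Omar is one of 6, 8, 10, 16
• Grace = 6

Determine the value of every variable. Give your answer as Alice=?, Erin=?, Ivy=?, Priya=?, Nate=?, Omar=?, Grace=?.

Alice=14, Erin=22, Ivy=20, Priya=8, Nate=10, Omar=16, Grace=6

Erin's domain is down to {22}, so Erin = 22. So Ivy, Priya can't be 22.
That leaves Ivy = 20. Remove 20 from Alice.
Nate must be 10 (only option left). Remove 10 from Priya, Omar.
That leaves Grace = 6. So Alice, Omar can't be 6.
That leaves Priya = 8. Eliminate 8 elsewhere: Omar.
Omar's domain is down to {16}, so Omar = 16. Strike 16 from Alice.
Alice's domain is down to {14}, so Alice = 14.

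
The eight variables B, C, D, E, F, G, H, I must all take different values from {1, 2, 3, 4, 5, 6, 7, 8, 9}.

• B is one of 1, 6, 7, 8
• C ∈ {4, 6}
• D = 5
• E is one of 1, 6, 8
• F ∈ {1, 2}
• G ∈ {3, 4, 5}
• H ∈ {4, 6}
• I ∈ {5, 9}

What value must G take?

3

D has just one choice, so D = 5. So G, I can't be 5.
I's domain is down to {9}, so I = 9.
C and H share exactly the 2 values {4, 6}; by pigeonhole those values go to them, so strike 4, 6 from B, E, G.
So G = 3.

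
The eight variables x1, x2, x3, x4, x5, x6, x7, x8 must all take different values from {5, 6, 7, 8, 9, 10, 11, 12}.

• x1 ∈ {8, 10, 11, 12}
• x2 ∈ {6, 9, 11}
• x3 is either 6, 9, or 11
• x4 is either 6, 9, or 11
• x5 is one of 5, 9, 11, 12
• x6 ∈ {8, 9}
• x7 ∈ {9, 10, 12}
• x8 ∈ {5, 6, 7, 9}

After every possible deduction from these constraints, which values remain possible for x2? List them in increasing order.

Among the 8 variables, 7 fits only x8 (and all 8 values in {5, 6, 7, 8, 9, 10, 11, 12} must be used), so x8 = 7.
Among the 7 still-open variables, 5 fits only x5 (and all 7 values in {5, 6, 8, 9, 10, 11, 12} must be used), so x5 = 5.
x2, x3, x4 share exactly the 3 values {6, 9, 11}; by pigeonhole those values go to them, so strike 6, 9, 11 from x1, x6, x7.
x6's domain is down to {8}, so x6 = 8. So x1 can't be 8.
No further eliminations apply; x2 can still be any of 6, 9, 11.

6, 9, 11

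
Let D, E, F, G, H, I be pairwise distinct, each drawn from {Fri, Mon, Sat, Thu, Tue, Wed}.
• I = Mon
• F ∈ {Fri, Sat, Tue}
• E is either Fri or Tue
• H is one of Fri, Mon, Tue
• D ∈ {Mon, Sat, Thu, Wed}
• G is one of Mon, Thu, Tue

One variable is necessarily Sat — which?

F

I's domain is down to {Mon}, so I = Mon. Strike Mon from D, G, H.
The 5 still-open variables together cover exactly {Fri, Sat, Thu, Tue, Wed} — 5 values for 5 variables — and Wed appears only in D's list, so D = Wed.
The 4 still-open variables draw from only 4 values {Fri, Sat, Thu, Tue}, so each is used; only F can be Sat, hence F = Sat.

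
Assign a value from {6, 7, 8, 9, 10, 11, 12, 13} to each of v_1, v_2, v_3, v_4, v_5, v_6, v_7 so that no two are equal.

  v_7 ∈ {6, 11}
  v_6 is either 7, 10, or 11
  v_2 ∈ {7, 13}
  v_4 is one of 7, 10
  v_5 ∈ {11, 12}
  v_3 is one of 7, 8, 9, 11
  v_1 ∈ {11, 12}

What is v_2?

v_1 and v_5 share exactly the 2 values {11, 12}; by pigeonhole those values go to them, so strike 11, 12 from v_3, v_6, v_7.
v_7 has just one choice, so v_7 = 6.
v_4 and v_6 between them cover only {7, 10} — a naked pair. Remove those values from v_2, v_3.
So v_2 = 13.

13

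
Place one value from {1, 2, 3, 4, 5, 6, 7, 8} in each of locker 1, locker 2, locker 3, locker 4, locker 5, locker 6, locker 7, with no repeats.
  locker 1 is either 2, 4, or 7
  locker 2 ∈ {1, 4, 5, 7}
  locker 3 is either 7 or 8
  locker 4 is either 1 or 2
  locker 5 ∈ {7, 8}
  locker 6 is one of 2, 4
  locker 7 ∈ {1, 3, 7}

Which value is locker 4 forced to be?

Among the 7 variables, 3 fits only locker 7 (and all 7 values in {1, 2, 3, 4, 5, 7, 8} must be used), so locker 7 = 3.
The 6 still-open variables draw from only 6 values {1, 2, 4, 5, 7, 8}, so each is used; only locker 2 can be 5, hence locker 2 = 5.
Among the 5 still-open variables, 1 fits only locker 4 (and all 5 values in {1, 2, 4, 7, 8} must be used), so locker 4 = 1.

1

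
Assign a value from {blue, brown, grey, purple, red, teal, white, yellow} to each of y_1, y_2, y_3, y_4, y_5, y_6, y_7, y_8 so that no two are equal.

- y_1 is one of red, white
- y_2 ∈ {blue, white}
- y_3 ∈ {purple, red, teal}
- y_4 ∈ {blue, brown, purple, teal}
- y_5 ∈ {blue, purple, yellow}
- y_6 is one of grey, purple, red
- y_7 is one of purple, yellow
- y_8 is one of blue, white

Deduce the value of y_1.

red

The 8 variables draw from only 8 values {blue, brown, grey, purple, red, teal, white, yellow}, so each is used; only y_4 can be brown, hence y_4 = brown.
The 7 still-open variables draw from only 7 values {blue, grey, purple, red, teal, white, yellow}, so each is used; only y_6 can be grey, hence y_6 = grey.
The 6 still-open variables together cover exactly {blue, purple, red, teal, white, yellow} — 6 values for 6 variables — and teal appears only in y_3's list, so y_3 = teal.
The 5 still-open variables together cover exactly {blue, purple, red, white, yellow} — 5 values for 5 variables — and red appears only in y_1's list, so y_1 = red.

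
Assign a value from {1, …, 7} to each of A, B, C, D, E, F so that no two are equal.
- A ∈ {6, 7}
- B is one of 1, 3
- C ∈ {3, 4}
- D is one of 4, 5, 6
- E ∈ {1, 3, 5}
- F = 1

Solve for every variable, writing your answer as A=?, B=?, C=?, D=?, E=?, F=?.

A=7, B=3, C=4, D=6, E=5, F=1

F has just one choice, so F = 1. Strike 1 from B, E.
B's domain is down to {3}, so B = 3. Strike 3 from C, E.
C must be 4 (only option left). Eliminate 4 elsewhere: D.
That leaves E = 5. Eliminate 5 elsewhere: D.
D must be 6 (only option left). So A can't be 6.
A has just one choice, so A = 7.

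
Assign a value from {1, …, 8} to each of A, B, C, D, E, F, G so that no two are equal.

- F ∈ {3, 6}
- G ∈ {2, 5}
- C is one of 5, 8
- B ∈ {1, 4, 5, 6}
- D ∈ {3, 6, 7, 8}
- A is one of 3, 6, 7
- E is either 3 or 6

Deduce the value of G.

E and F share exactly the 2 values {3, 6}; by pigeonhole those values go to them, so strike 3, 6 from A, B, D.
A must be 7 (only option left). So D can't be 7.
D must be 8 (only option left). Remove 8 from C.
C must be 5 (only option left). Strike 5 from B, G.
So G = 2.

2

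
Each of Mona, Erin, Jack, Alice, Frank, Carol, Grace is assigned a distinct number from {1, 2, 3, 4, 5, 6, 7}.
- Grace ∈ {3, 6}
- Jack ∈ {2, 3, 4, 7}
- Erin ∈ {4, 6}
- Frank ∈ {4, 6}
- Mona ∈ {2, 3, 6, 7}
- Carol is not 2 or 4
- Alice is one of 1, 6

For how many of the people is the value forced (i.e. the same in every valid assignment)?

The 7 variables together cover exactly {1, 2, 3, 4, 5, 6, 7} — 7 values for 7 variables — and 5 appears only in Carol's list, so Carol = 5.
The 6 still-open variables together cover exactly {1, 2, 3, 4, 6, 7} — 6 values for 6 variables — and 1 appears only in Alice's list, so Alice = 1.
Erin and Frank between them cover only {4, 6} — a naked pair. Remove those values from Mona, Jack, Grace.
Grace has just one choice, so Grace = 3. Remove 3 from Mona, Jack.
Determined: Alice=1, Carol=5, Grace=3. The other people each still have more than one consistent value. That makes 3.

3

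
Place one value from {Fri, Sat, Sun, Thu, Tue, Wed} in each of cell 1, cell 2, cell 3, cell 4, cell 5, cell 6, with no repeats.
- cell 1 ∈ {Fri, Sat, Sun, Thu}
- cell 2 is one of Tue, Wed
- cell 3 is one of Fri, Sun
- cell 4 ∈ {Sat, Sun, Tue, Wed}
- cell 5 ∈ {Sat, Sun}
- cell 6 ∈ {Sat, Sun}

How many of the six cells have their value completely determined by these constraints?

2

The 6 variables draw from only 6 values {Fri, Sat, Sun, Thu, Tue, Wed}, so each is used; only cell 1 can be Thu, hence cell 1 = Thu.
The 5 still-open variables together cover exactly {Fri, Sat, Sun, Tue, Wed} — 5 values for 5 variables — and Fri appears only in cell 3's list, so cell 3 = Fri.
The 2 variables cell 5 and cell 6 are confined to {Sat, Sun}, which locks those values in; drop them from cell 4.
Determined: cell 1=Thu, cell 3=Fri. The other cells each still have more than one consistent value. That makes 2.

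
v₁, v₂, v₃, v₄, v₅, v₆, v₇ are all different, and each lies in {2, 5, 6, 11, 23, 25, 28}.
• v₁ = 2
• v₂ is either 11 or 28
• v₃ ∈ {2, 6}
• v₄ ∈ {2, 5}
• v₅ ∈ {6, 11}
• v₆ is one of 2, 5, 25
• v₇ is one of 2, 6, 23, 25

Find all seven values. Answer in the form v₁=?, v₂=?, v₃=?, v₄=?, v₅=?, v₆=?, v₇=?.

v₁'s domain is down to {2}, so v₁ = 2. Strike 2 from v₃, v₄, v₆, v₇.
v₃ has just one choice, so v₃ = 6. Strike 6 from v₅, v₇.
v₄ must be 5 (only option left). Remove 5 from v₆.
v₅ must be 11 (only option left). Eliminate 11 elsewhere: v₂.
v₆ has just one choice, so v₆ = 25. Eliminate 25 elsewhere: v₇.
v₇'s domain is down to {23}, so v₇ = 23.
v₂ has just one choice, so v₂ = 28.

v₁=2, v₂=28, v₃=6, v₄=5, v₅=11, v₆=25, v₇=23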